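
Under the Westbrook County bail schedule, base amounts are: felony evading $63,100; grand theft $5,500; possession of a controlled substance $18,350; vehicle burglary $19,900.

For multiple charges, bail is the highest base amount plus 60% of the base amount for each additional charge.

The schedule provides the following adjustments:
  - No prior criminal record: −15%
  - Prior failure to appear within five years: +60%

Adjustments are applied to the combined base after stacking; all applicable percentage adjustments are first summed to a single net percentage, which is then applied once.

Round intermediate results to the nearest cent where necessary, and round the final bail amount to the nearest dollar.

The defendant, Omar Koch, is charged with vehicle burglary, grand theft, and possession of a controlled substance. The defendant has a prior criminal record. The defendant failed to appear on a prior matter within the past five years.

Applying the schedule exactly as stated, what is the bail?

$54,736

Base amounts from the schedule: vehicle burglary $19,900; grand theft $5,500; possession of a controlled substance $18,350.
Stacking rule: highest base plus 60% of each additional charge. Highest is vehicle burglary at $19,900. Additional: $5,500 × 60% = $3,300; $18,350 × 60% = $11,010. Combined base = $19,900 + $14,310 = $34,210.
Prior failure to appear within five years (+60%): $34,210 × 1.6 = $54,736.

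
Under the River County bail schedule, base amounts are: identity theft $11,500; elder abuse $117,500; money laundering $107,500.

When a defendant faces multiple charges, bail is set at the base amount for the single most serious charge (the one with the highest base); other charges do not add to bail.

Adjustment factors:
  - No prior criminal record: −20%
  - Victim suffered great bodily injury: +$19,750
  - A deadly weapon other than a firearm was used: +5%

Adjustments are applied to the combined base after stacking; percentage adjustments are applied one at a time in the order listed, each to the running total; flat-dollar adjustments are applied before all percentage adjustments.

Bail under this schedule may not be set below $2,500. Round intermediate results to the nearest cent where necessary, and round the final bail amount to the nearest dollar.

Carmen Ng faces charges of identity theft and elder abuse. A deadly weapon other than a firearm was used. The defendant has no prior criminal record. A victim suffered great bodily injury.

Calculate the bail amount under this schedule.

$115,290

Base amounts from the schedule: identity theft $11,500; elder abuse $117,500.
Stacking rule: use the highest base only. Highest is elder abuse at $117,500. Combined base = $117,500.
Victim suffered great bodily injury (+$19,750 flat): $117,500 + $19,750 = $137,250.
No prior criminal record (−20%): $137,250 × 0.8 = $109,800.
A deadly weapon other than a firearm was used (+5%): $109,800 × 1.05 = $115,290.
$115,290 is at or above the $2,500 minimum.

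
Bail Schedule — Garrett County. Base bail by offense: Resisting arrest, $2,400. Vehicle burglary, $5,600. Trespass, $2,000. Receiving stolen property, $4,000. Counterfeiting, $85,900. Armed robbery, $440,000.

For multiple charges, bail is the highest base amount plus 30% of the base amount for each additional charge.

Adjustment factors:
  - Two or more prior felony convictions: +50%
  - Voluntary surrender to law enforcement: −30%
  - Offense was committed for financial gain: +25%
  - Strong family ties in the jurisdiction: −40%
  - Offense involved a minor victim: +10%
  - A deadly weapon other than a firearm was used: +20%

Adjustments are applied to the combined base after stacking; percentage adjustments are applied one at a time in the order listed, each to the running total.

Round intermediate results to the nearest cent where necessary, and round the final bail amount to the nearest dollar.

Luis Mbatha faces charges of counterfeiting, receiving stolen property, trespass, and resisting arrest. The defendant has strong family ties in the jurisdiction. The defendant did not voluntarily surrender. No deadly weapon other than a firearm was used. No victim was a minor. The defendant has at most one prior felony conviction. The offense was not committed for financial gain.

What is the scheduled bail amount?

$53,052

Base amounts from the schedule: counterfeiting $85,900; receiving stolen property $4,000; trespass $2,000; resisting arrest $2,400.
Stacking rule: highest base plus 30% of each additional charge. Highest is counterfeiting at $85,900. Additional: $4,000 × 30% = $1,200; $2,000 × 30% = $600; $2,400 × 30% = $720. Combined base = $85,900 + $2,520 = $88,420.
Strong family ties in the jurisdiction (−40%): $88,420 × 0.6 = $53,052.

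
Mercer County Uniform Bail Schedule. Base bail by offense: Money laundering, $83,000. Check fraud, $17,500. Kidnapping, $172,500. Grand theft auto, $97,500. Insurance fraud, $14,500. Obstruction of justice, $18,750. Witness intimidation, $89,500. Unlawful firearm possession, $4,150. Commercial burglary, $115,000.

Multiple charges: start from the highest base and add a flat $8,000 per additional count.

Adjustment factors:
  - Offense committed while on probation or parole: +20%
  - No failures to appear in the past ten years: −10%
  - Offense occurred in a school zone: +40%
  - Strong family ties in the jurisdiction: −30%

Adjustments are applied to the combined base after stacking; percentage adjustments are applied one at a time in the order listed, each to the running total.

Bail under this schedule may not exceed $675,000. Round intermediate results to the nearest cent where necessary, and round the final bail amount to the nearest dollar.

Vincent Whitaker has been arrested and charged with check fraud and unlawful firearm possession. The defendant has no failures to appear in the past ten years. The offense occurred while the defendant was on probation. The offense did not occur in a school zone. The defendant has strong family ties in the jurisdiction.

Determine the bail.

Base amounts from the schedule: check fraud $17,500; unlawful firearm possession $4,150.
Stacking rule: highest base plus $8,000 per additional charge. Highest is check fraud at $17,500; 1 additional charge → +$8,000. Combined base = $25,500.
Offense committed while on probation or parole (+20%): $25,500 × 1.2 = $30,600.
No failures to appear in the past ten years (−10%): $30,600 × 0.9 = $27,540.
Strong family ties in the jurisdiction (−30%): $27,540 × 0.7 = $19,278.
$19,278 is within the $675,000 maximum.

$19,278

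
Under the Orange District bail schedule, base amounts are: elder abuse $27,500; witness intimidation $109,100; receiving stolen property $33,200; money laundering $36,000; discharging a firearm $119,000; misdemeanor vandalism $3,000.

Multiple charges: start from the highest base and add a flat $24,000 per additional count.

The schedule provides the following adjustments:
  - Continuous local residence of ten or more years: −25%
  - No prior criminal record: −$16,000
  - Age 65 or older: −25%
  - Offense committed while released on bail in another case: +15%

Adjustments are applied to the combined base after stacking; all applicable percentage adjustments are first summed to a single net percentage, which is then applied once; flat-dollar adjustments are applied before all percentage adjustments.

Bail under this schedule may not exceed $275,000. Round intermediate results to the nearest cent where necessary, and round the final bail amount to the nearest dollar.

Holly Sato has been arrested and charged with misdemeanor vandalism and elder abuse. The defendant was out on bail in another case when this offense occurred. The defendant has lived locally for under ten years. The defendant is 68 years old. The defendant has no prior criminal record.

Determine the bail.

$31,950

Base amounts from the schedule: misdemeanor vandalism $3,000; elder abuse $27,500.
Stacking rule: highest base plus $24,000 per additional charge. Highest is elder abuse at $27,500; 1 additional charge → +$24,000. Combined base = $51,500.
No prior criminal record (−$16,000 flat): $51,500 − $16,000 = $35,500.
Net percentage adjustment: −25% +15% = −10%. $35,500 × 0.9 = $31,950.
$31,950 is within the $275,000 maximum.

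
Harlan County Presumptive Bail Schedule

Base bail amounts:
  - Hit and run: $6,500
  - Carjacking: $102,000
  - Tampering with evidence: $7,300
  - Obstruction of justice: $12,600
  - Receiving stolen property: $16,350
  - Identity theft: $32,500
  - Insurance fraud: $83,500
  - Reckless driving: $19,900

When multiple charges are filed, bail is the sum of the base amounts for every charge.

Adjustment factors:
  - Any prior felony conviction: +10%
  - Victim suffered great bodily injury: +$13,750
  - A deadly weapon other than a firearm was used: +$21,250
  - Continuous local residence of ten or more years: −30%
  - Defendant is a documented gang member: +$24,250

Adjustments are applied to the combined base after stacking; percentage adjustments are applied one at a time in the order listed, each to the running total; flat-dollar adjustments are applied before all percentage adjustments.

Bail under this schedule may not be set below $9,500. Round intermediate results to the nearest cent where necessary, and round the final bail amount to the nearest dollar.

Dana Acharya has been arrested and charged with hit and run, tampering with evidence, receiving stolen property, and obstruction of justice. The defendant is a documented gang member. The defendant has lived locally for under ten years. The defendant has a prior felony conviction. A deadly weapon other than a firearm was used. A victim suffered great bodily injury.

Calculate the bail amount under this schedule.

$112,200

Base amounts from the schedule: hit and run $6,500; tampering with evidence $7,300; receiving stolen property $16,350; obstruction of justice $12,600.
Stacking rule: sum of all bases. $6,500 + $7,300 + $16,350 + $12,600 = $42,750.
Victim suffered great bodily injury (+$13,750 flat): $42,750 + $13,750 = $56,500.
A deadly weapon other than a firearm was used (+$21,250 flat): $56,500 + $21,250 = $77,750.
Defendant is a documented gang member (+$24,250 flat): $77,750 + $24,250 = $102,000.
Any prior felony conviction (+10%): $102,000 × 1.1 = $112,200.
$112,200 is at or above the $9,500 minimum.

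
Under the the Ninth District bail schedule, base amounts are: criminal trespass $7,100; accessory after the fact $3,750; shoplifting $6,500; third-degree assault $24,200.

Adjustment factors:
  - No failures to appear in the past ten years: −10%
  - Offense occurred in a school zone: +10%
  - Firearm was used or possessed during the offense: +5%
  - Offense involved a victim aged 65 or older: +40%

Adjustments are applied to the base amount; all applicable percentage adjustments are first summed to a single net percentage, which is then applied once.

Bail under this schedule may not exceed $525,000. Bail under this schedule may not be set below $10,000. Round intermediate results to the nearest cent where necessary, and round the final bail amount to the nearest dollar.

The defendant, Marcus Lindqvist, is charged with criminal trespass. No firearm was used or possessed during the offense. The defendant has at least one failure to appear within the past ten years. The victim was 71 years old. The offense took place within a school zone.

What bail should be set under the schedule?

Base amounts from the schedule: criminal trespass $7,100.
Single charge. Combined base = $7,100.
Net percentage adjustment: +10% +40% = +50%. $7,100 × 1.5 = $10,650.
$10,650 is within the $525,000 maximum.
$10,650 is at or above the $10,000 minimum.

$10,650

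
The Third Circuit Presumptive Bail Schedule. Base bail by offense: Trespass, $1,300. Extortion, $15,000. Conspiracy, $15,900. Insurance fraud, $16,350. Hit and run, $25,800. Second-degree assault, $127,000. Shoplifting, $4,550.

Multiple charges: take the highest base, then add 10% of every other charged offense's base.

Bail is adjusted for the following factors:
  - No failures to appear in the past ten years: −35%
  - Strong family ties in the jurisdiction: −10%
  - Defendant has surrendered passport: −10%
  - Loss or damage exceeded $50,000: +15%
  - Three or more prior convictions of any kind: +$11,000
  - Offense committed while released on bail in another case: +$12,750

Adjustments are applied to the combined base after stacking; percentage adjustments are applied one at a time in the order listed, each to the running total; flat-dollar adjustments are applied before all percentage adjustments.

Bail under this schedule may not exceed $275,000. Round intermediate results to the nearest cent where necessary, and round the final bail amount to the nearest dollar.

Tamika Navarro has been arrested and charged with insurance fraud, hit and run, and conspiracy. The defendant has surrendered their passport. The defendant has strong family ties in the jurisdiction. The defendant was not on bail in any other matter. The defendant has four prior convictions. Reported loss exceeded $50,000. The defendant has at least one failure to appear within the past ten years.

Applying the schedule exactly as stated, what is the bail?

Base amounts from the schedule: insurance fraud $16,350; hit and run $25,800; conspiracy $15,900.
Stacking rule: highest base plus 10% of each additional charge. Highest is hit and run at $25,800. Additional: $16,350 × 10% = $1,635; $15,900 × 10% = $1,590. Combined base = $25,800 + $3,225 = $29,025.
Three or more prior convictions of any kind (+$11,000 flat): $29,025 + $11,000 = $40,025.
Strong family ties in the jurisdiction (−10%): $40,025 × 0.9 = $36,022.50.
Defendant has surrendered passport (−10%): $36,022.50 × 0.9 = $32,420.25.
Loss or damage exceeded $50,000 (+15%): $32,420.25 × 1.15 = $37,283.29.
$37,283.29 is within the $275,000 maximum.
Rounded to the nearest dollar: $37,283.

$37,283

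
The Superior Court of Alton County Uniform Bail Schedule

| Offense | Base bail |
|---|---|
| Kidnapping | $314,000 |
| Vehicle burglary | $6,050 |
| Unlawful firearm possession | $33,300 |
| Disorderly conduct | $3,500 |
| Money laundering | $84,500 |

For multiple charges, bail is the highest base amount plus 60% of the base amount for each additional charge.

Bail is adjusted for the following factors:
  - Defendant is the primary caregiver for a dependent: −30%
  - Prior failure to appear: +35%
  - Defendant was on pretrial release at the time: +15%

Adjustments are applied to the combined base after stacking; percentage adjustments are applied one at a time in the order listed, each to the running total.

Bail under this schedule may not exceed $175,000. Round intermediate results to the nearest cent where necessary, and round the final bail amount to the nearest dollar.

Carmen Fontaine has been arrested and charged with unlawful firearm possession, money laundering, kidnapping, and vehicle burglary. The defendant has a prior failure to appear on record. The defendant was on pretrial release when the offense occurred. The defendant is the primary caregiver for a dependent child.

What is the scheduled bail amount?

$175,000

Base amounts from the schedule: unlawful firearm possession $33,300; money laundering $84,500; kidnapping $314,000; vehicle burglary $6,050.
Stacking rule: highest base plus 60% of each additional charge. Highest is kidnapping at $314,000. Additional: $33,300 × 60% = $19,980; $84,500 × 60% = $50,700; $6,050 × 60% = $3,630. Combined base = $314,000 + $74,310 = $388,310.
Defendant is the primary caregiver for a dependent (−30%): $388,310 × 0.7 = $271,817.
Prior failure to appear (+35%): $271,817 × 1.35 = $366,952.95.
Defendant was on pretrial release at the time (+15%): $366,952.95 × 1.15 = $421,995.89.
Result $421,995.89 exceeds the maximum of $175,000; bail is capped at $175,000.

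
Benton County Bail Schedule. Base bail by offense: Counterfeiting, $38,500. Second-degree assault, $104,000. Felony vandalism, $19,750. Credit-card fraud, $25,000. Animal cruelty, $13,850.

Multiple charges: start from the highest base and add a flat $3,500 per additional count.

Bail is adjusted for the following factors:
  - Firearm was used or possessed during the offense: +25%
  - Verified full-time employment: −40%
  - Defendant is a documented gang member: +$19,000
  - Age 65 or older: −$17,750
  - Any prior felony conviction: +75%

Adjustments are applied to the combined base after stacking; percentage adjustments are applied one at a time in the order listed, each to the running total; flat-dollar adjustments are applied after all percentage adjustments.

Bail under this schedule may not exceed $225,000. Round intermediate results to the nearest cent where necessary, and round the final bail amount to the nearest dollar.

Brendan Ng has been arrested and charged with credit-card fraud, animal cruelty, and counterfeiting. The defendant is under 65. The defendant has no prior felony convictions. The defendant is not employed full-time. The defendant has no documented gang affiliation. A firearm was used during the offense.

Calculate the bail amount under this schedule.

$56,875

Base amounts from the schedule: credit-card fraud $25,000; animal cruelty $13,850; counterfeiting $38,500.
Stacking rule: highest base plus $3,500 per additional charge. Highest is counterfeiting at $38,500; 2 additional charges → +$7,000. Combined base = $45,500.
Firearm was used or possessed during the offense (+25%): $45,500 × 1.25 = $56,875.
$56,875 is within the $225,000 maximum.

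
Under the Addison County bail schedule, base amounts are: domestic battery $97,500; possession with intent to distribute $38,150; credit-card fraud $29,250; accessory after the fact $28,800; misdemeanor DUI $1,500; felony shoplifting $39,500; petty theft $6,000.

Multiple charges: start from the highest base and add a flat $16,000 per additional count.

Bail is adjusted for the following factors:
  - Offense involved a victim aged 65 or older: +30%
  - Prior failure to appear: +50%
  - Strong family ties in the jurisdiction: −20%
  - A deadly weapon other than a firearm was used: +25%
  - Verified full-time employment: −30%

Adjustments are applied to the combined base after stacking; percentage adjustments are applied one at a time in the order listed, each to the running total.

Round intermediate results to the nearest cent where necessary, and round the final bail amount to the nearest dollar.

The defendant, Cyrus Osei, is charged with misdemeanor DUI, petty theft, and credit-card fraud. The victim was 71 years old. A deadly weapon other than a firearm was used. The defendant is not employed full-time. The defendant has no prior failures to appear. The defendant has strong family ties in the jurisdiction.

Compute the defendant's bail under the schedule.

$79,625

Base amounts from the schedule: misdemeanor DUI $1,500; petty theft $6,000; credit-card fraud $29,250.
Stacking rule: highest base plus $16,000 per additional charge. Highest is credit-card fraud at $29,250; 2 additional charges → +$32,000. Combined base = $61,250.
Offense involved a victim aged 65 or older (+30%): $61,250 × 1.3 = $79,625.
Strong family ties in the jurisdiction (−20%): $79,625 × 0.8 = $63,700.
A deadly weapon other than a firearm was used (+25%): $63,700 × 1.25 = $79,625.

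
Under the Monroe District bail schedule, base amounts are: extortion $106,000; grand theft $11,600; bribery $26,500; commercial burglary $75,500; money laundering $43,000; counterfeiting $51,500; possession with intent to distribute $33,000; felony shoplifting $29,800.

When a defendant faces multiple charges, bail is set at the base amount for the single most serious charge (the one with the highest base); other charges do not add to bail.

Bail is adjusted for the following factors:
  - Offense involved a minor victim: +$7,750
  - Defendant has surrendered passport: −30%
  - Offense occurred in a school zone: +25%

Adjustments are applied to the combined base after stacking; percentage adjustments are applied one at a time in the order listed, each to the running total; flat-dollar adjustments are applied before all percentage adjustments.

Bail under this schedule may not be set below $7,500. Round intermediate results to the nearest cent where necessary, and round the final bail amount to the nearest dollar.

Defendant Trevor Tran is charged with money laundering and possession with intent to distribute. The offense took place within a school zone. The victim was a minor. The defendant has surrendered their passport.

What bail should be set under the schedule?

$44,406

Base amounts from the schedule: money laundering $43,000; possession with intent to distribute $33,000.
Stacking rule: use the highest base only. Highest is money laundering at $43,000. Combined base = $43,000.
Offense involved a minor victim (+$7,750 flat): $43,000 + $7,750 = $50,750.
Defendant has surrendered passport (−30%): $50,750 × 0.7 = $35,525.
Offense occurred in a school zone (+25%): $35,525 × 1.25 = $44,406.25.
$44,406.25 is at or above the $7,500 minimum.
Rounded to the nearest dollar: $44,406.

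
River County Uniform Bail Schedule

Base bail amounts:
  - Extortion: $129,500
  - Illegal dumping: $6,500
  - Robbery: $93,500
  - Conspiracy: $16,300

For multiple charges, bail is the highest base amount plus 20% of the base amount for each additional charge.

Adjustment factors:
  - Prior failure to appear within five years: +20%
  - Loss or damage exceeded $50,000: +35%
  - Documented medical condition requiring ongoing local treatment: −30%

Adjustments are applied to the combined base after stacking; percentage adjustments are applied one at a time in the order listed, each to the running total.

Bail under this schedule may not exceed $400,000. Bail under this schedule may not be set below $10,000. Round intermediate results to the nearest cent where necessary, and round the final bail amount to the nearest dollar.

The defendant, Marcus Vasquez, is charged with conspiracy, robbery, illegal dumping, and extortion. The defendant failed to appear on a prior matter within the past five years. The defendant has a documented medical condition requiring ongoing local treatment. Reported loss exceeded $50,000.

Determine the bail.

Base amounts from the schedule: conspiracy $16,300; robbery $93,500; illegal dumping $6,500; extortion $129,500.
Stacking rule: highest base plus 20% of each additional charge. Highest is extortion at $129,500. Additional: $16,300 × 20% = $3,260; $93,500 × 20% = $18,700; $6,500 × 20% = $1,300. Combined base = $129,500 + $23,260 = $152,760.
Prior failure to appear within five years (+20%): $152,760 × 1.2 = $183,312.
Loss or damage exceeded $50,000 (+35%): $183,312 × 1.35 = $247,471.20.
Documented medical condition requiring ongoing local treatment (−30%): $247,471.20 × 0.7 = $173,229.84.
$173,229.84 is within the $400,000 maximum.
$173,229.84 is at or above the $10,000 minimum.
Rounded to the nearest dollar: $173,230.

$173,230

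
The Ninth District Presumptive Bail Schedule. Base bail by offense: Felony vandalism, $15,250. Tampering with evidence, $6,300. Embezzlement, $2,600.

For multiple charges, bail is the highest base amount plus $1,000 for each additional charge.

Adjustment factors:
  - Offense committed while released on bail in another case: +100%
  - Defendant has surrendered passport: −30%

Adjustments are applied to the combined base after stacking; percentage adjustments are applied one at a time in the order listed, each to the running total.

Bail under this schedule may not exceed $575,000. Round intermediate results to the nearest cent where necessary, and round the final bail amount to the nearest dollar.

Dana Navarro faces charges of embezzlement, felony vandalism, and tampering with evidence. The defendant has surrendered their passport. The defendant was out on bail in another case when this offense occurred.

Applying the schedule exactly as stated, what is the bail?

Base amounts from the schedule: embezzlement $2,600; felony vandalism $15,250; tampering with evidence $6,300.
Stacking rule: highest base plus $1,000 per additional charge. Highest is felony vandalism at $15,250; 2 additional charges → +$2,000. Combined base = $17,250.
Offense committed while released on bail in another case (+100%): $17,250 × 2 = $34,500.
Defendant has surrendered passport (−30%): $34,500 × 0.7 = $24,150.
$24,150 is within the $575,000 maximum.

$24,150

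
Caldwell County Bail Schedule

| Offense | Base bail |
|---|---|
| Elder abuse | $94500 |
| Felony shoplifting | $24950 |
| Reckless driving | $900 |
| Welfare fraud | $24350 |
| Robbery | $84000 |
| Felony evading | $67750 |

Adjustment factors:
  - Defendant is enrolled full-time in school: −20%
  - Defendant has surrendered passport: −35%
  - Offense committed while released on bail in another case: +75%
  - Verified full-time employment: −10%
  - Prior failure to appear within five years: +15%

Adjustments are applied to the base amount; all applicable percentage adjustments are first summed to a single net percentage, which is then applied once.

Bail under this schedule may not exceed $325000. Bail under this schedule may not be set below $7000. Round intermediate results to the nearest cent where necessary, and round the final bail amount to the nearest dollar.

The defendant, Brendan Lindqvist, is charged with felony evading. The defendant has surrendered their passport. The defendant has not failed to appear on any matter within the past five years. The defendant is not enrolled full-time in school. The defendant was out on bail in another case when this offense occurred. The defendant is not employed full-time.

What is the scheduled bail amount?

$94850

Base amounts from the schedule: felony evading $67750.
Single charge. Combined base = $67750.
Net percentage adjustment: −35% +75% = +40%. $67750 × 1.4 = $94850.
$94850 is within the $325000 maximum.
$94850 is at or above the $7000 minimum.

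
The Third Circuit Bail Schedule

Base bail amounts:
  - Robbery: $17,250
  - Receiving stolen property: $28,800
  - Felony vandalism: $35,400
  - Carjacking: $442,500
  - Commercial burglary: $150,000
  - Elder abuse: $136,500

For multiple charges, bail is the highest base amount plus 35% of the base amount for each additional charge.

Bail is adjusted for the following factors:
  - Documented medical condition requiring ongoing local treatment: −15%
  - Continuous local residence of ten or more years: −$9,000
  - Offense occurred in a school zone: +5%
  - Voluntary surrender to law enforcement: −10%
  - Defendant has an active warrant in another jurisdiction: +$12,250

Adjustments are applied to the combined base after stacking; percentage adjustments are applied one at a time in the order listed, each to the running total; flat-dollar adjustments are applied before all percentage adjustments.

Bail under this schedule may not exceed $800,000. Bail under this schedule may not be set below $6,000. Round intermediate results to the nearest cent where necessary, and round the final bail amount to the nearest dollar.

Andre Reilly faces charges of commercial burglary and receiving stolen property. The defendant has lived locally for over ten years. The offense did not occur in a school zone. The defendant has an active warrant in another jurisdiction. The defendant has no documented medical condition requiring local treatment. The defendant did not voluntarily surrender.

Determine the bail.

$163,330

Base amounts from the schedule: commercial burglary $150,000; receiving stolen property $28,800.
Stacking rule: highest base plus 35% of each additional charge. Highest is commercial burglary at $150,000. Additional: $28,800 × 35% = $10,080. Combined base = $150,000 + $10,080 = $160,080.
Continuous local residence of ten or more years (−$9,000 flat): $160,080 − $9,000 = $151,080.
Defendant has an active warrant in another jurisdiction (+$12,250 flat): $151,080 + $12,250 = $163,330.
$163,330 is within the $800,000 maximum.
$163,330 is at or above the $6,000 minimum.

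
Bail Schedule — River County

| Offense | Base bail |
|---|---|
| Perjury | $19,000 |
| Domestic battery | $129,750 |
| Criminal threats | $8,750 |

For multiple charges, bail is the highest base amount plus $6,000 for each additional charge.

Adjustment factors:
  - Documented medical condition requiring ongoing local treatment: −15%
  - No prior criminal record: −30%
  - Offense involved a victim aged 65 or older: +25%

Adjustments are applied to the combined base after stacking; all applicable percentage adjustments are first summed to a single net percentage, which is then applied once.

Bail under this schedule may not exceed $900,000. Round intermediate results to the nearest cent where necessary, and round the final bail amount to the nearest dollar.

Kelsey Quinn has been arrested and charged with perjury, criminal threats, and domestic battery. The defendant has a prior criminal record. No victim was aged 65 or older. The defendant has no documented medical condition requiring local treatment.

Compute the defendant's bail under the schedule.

Base amounts from the schedule: perjury $19,000; criminal threats $8,750; domestic battery $129,750.
Stacking rule: highest base plus $6,000 per additional charge. Highest is domestic battery at $129,750; 2 additional charges → +$12,000. Combined base = $141,750.
No adjustment factors apply to this defendant.
$141,750 is within the $900,000 maximum.

$141,750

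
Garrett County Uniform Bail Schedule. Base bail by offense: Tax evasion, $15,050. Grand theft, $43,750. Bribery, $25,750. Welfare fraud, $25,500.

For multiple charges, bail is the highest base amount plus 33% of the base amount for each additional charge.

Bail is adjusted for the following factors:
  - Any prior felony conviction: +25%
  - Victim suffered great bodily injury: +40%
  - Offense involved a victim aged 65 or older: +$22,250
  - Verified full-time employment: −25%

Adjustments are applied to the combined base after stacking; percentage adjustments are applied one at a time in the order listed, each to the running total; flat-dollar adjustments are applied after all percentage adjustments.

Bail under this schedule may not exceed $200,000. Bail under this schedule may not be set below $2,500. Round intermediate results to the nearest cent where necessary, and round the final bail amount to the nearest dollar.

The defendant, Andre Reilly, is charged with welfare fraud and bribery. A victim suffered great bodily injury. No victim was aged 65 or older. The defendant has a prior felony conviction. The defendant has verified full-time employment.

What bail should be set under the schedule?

Base amounts from the schedule: welfare fraud $25,500; bribery $25,750.
Stacking rule: highest base plus 33% of each additional charge. Highest is bribery at $25,750. Additional: $25,500 × 33% = $8,415. Combined base = $25,750 + $8,415 = $34,165.
Any prior felony conviction (+25%): $34,165 × 1.25 = $42,706.25.
Victim suffered great bodily injury (+40%): $42,706.25 × 1.4 = $59,788.75.
Verified full-time employment (−25%): $59,788.75 × 0.75 = $44,841.56.
$44,841.56 is within the $200,000 maximum.
$44,841.56 is at or above the $2,500 minimum.
Rounded to the nearest dollar: $44,842.

$44,842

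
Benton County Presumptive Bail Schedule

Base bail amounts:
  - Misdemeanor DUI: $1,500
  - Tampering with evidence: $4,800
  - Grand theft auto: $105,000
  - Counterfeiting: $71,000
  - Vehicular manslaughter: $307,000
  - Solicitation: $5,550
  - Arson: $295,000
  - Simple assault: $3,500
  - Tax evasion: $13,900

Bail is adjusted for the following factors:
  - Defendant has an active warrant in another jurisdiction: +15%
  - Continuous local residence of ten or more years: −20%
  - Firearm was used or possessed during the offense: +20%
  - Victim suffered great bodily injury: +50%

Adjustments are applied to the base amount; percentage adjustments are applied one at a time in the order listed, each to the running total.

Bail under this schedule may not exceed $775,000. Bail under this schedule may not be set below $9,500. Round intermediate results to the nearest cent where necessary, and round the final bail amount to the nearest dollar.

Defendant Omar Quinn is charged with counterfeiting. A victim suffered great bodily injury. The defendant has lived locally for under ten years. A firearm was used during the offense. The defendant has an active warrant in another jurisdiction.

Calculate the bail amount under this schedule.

Base amounts from the schedule: counterfeiting $71,000.
Single charge. Combined base = $71,000.
Defendant has an active warrant in another jurisdiction (+15%): $71,000 × 1.15 = $81,650.
Firearm was used or possessed during the offense (+20%): $81,650 × 1.2 = $97,980.
Victim suffered great bodily injury (+50%): $97,980 × 1.5 = $146,970.
$146,970 is within the $775,000 maximum.
$146,970 is at or above the $9,500 minimum.

$146,970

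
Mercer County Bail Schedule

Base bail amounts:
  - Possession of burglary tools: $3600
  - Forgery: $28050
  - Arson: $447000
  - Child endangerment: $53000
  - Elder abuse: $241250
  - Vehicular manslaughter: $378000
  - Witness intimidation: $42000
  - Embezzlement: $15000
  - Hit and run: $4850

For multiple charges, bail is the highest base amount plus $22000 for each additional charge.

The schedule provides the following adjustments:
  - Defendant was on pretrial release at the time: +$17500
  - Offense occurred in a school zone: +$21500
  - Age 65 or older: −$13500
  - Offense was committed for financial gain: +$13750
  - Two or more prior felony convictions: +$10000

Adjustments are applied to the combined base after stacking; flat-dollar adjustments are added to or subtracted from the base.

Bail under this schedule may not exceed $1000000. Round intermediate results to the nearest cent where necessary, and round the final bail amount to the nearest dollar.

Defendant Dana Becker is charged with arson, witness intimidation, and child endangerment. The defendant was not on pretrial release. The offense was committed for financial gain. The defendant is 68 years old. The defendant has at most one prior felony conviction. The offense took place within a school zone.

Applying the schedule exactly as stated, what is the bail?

Base amounts from the schedule: arson $447000; witness intimidation $42000; child endangerment $53000.
Stacking rule: highest base plus $22000 per additional charge. Highest is arson at $447000; 2 additional charges → +$44000. Combined base = $491000.
Offense occurred in a school zone (+$21500 flat): $491000 + $21500 = $512500.
Age 65 or older (−$13500 flat): $512500 − $13500 = $499000.
Offense was committed for financial gain (+$13750 flat): $499000 + $13750 = $512750.
$512750 is within the $1000000 maximum.

$512750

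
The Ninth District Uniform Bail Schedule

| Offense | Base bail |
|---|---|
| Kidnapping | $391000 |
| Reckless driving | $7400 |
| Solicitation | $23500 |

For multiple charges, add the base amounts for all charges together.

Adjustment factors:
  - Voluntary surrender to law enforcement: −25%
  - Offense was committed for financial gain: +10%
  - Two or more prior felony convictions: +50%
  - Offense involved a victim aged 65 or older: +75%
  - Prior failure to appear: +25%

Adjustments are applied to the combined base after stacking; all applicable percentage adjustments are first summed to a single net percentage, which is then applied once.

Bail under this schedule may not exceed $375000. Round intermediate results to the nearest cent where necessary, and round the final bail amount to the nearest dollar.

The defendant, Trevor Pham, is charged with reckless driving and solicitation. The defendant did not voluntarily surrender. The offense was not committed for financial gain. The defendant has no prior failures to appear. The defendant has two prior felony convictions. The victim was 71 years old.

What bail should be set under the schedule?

Base amounts from the schedule: reckless driving $7400; solicitation $23500.
Stacking rule: sum of all bases. $7400 + $23500 = $30900.
Net percentage adjustment: +50% +75% = +125%. $30900 × 2.25 = $69525.
$69525 is within the $375000 maximum.

$69525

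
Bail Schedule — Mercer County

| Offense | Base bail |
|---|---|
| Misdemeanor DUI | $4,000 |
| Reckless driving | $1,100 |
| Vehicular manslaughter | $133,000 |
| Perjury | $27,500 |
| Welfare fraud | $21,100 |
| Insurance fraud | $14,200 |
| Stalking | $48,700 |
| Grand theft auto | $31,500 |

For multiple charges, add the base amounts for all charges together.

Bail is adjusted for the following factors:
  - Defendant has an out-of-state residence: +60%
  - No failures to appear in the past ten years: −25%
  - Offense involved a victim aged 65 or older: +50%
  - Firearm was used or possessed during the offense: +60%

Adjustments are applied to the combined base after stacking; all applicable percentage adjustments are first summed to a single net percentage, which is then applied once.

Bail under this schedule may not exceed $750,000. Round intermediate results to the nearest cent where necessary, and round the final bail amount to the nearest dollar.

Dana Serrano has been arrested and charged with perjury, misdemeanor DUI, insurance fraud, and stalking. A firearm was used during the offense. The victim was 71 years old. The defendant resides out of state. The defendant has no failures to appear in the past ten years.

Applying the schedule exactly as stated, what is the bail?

$231,280

Base amounts from the schedule: perjury $27,500; misdemeanor DUI $4,000; insurance fraud $14,200; stalking $48,700.
Stacking rule: sum of all bases. $27,500 + $4,000 + $14,200 + $48,700 = $94,400.
Net percentage adjustment: +60% −25% +50% +60% = +145%. $94,400 × 2.45 = $231,280.
$231,280 is within the $750,000 maximum.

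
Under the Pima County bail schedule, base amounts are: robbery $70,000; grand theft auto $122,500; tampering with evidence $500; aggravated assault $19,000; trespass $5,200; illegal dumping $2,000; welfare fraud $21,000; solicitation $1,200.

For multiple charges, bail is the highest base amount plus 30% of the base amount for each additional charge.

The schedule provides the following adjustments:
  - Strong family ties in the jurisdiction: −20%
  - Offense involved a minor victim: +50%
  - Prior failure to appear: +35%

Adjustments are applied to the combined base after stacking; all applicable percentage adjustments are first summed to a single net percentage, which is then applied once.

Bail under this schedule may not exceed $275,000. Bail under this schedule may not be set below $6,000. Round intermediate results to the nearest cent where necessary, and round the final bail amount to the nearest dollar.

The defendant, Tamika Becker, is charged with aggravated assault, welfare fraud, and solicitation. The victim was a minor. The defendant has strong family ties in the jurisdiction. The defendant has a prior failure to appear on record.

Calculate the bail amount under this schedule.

$44,649

Base amounts from the schedule: aggravated assault $19,000; welfare fraud $21,000; solicitation $1,200.
Stacking rule: highest base plus 30% of each additional charge. Highest is welfare fraud at $21,000. Additional: $19,000 × 30% = $5,700; $1,200 × 30% = $360. Combined base = $21,000 + $6,060 = $27,060.
Net percentage adjustment: −20% +50% +35% = +65%. $27,060 × 1.65 = $44,649.
$44,649 is within the $275,000 maximum.
$44,649 is at or above the $6,000 minimum.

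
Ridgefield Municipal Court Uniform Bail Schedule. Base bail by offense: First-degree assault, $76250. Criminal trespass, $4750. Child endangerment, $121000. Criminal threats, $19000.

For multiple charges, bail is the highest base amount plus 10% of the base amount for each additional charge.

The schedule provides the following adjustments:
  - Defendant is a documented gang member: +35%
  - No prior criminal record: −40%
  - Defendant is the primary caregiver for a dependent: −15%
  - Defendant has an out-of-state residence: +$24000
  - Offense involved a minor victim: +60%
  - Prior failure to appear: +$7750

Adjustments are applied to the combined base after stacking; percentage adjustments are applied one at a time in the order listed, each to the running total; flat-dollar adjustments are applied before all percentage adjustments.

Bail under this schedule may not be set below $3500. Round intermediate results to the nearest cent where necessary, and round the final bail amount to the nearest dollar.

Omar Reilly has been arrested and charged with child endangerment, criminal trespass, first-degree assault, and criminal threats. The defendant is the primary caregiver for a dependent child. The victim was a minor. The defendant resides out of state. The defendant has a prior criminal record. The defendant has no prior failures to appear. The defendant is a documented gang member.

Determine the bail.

Base amounts from the schedule: child endangerment $121000; criminal trespass $4750; first-degree assault $76250; criminal threats $19000.
Stacking rule: highest base plus 10% of each additional charge. Highest is child endangerment at $121000. Additional: $4750 × 10% = $475; $76250 × 10% = $7625; $19000 × 10% = $1900. Combined base = $121000 + $10000 = $131000.
Defendant has an out-of-state residence (+$24000 flat): $131000 + $24000 = $155000.
Defendant is a documented gang member (+35%): $155000 × 1.35 = $209250.
Defendant is the primary caregiver for a dependent (−15%): $209250 × 0.85 = $177862.50.
Offense involved a minor victim (+60%): $177862.50 × 1.6 = $284580.
$284580 is at or above the $3500 minimum.

$284580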